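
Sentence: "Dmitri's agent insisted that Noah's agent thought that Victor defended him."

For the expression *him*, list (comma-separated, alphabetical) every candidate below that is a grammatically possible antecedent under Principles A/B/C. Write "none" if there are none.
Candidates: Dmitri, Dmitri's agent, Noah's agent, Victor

Dmitri, Dmitri's agent, Noah's agent

*him* is a pronoun; Principle B requires it to be free in its binding domain — the clause headed by 'defended'.
— Dmitri: possessor inside the subject DP of the matrix clause; does not c-command the pronoun — Principle B does not apply; allowed.
— Dmitri's agent: subject of the matrix clause; c-commands the pronoun but lies outside its binding domain — allowed.
— Noah's agent: subject of the clause headed by 'thought'; c-commands the pronoun but lies outside its binding domain — allowed.
— Victor: subject of the clause headed by 'defended'; c-commands the pronoun within its binding domain — blocked (Principle B).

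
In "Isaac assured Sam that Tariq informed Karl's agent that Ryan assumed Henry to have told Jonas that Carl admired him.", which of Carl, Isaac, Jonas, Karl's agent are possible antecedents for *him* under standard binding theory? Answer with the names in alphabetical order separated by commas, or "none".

Isaac, Jonas, Karl's agent

*him* is a pronoun; Principle B requires it to be free in its binding domain — the clause headed by 'admired'.
— Carl: subject of the clause headed by 'admired'; c-commands the pronoun within its binding domain — blocked (Principle B).
— Isaac: subject of the matrix clause; c-commands the pronoun but lies outside its binding domain — allowed.
— Jonas: object of the clause headed by 'told'; c-commands the pronoun but lies outside its binding domain — allowed.
— Karl's agent: object of the clause headed by 'informed'; c-commands the pronoun but lies outside its binding domain — allowed.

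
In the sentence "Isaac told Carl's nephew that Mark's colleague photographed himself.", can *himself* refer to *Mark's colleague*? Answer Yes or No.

Yes

*himself* is a reflexive; Principle A requires it to be bound within its binding domain — the clause headed by 'photographed'.
— Mark's colleague: subject of the clause headed by 'photographed'; c-commands the reflexive within its binding domain — allowed (Principle A).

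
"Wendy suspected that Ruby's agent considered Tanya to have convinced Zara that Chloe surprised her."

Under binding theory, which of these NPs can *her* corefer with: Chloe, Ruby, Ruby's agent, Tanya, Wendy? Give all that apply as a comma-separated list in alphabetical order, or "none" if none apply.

*her* is a pronoun; Principle B requires it to be free in its binding domain — the clause headed by 'surprised'.
— Chloe: subject of the clause headed by 'surprised'; c-commands the pronoun within its binding domain — blocked (Principle B).
— Ruby: possessor inside the subject DP of the clause headed by 'considered'; does not c-command the pronoun — Principle B does not apply; allowed.
— Ruby's agent: subject of the clause headed by 'considered'; c-commands the pronoun but lies outside its binding domain — allowed.
— Tanya: subject of the clause headed by 'convinced'; c-commands the pronoun but lies outside its binding domain — allowed.
— Wendy: subject of the matrix clause; c-commands the pronoun but lies outside its binding domain — allowed.

Ruby, Ruby's agent, Tanya, Wendy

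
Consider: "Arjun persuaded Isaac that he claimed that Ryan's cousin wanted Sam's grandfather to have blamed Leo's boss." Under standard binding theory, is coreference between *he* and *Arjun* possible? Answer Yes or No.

*Arjun* is an R-expression; Principle C requires it to be free (not bound by any c-commanding expression).
— he: subject of the clause headed by 'claimed'; the pronoun does not c-command the R-expression — coreference allowed.

Yes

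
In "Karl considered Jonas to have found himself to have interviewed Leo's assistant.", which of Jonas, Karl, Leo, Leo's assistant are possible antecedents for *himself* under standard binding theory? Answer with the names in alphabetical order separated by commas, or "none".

*himself* is a reflexive; Principle A requires it to be bound within its binding domain — the clause headed by 'found'.
— Jonas: subject of the clause headed by 'found'; c-commands the reflexive within its binding domain — allowed (Principle A).
— Karl: subject of the matrix clause; c-commands the reflexive but lies outside its binding domain — cannot bind it (Principle A).
— Leo: possessor inside the object DP of the clause headed by 'interviewed'; does not c-command the reflexive — cannot bind it (Principle A).
— Leo's assistant: object of the clause headed by 'interviewed'; does not c-command the reflexive — cannot bind it (Principle A).

Jonas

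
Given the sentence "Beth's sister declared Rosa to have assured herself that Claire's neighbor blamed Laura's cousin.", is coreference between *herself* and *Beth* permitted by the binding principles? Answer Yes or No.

No

*herself* is a reflexive; Principle A requires it to be bound within its binding domain — the clause headed by 'assured'.
— Beth: possessor inside the subject DP of the matrix clause; does not c-command the reflexive — cannot bind it (Principle A).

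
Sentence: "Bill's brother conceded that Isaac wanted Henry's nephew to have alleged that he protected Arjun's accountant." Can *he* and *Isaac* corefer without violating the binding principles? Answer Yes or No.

Yes

*Isaac* is an R-expression; Principle C requires it to be free (not bound by any c-commanding expression).
— he: subject of the clause headed by 'protected'; the pronoun does not c-command the R-expression — coreference allowed.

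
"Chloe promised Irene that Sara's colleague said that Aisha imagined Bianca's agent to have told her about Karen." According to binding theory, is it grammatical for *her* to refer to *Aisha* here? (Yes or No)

*Aisha* is an R-expression; Principle C requires it to be free (not bound by any c-commanding expression).
— her: object of the clause headed by 'told'; the pronoun does not c-command the R-expression — coreference allowed.

Yes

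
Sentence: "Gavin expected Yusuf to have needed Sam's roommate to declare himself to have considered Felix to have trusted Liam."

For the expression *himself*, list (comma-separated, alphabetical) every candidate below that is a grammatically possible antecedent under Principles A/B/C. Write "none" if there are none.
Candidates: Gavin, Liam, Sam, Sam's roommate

Sam's roommate

*himself* is a reflexive; Principle A requires it to be bound within its binding domain — the clause headed by 'declare'.
— Gavin: subject of the matrix clause; c-commands the reflexive but lies outside its binding domain — cannot bind it (Principle A).
— Liam: object of the clause headed by 'trusted'; does not c-command the reflexive — cannot bind it (Principle A).
— Sam: possessor inside the subject DP of the clause headed by 'declare'; does not c-command the reflexive — cannot bind it (Principle A).
— Sam's roommate: subject of the clause headed by 'declare'; c-commands the reflexive within its binding domain — allowed (Principle A).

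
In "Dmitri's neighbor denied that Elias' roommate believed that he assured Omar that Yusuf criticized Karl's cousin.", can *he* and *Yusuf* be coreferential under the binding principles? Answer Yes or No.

No

*Yusuf* is an R-expression; Principle C requires it to be free (not bound by any c-commanding expression).
— he: subject of the clause headed by 'assured'; the pronoun c-commands the R-expression — coreference blocked (Principle C).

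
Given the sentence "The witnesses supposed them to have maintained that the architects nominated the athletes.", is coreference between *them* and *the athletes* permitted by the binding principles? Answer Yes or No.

No

*them* is a pronoun; Principle B requires it to be free in its binding domain — the matrix clause.
— the athletes: object of the clause headed by 'nominated'; is c-commanded by the pronoun; coreference would bind this R-expression — blocked (Principle C).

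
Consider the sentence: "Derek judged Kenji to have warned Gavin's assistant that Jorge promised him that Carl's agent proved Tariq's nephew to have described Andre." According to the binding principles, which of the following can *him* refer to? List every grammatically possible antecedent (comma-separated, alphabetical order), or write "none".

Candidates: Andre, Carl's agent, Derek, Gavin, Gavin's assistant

Derek, Gavin, Gavin's assistant

*him* is a pronoun; Principle B requires it to be free in its binding domain — the clause headed by 'promised'.
— Andre: object of the clause headed by 'described'; is c-commanded by the pronoun; coreference would bind this R-expression — blocked (Principle C).
— Carl's agent: subject of the clause headed by 'proved'; is c-commanded by the pronoun; coreference would bind this R-expression — blocked (Principle C).
— Derek: subject of the matrix clause; c-commands the pronoun but lies outside its binding domain — allowed.
— Gavin: possessor inside the object DP of the clause headed by 'warned'; does not c-command the pronoun — Principle B does not apply; allowed.
— Gavin's assistant: object of the clause headed by 'warned'; c-commands the pronoun but lies outside its binding domain — allowed.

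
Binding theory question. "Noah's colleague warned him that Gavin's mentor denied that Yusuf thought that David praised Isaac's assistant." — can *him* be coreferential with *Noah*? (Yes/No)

Yes

*him* is a pronoun; Principle B requires it to be free in its binding domain — the matrix clause.
— Noah: possessor inside the subject DP of the matrix clause; does not c-command the pronoun — Principle B does not apply; allowed.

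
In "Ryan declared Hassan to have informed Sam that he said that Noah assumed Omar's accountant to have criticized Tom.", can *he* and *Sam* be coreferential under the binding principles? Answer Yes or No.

*Sam* is an R-expression; Principle C requires it to be free (not bound by any c-commanding expression).
— he: subject of the clause headed by 'said'; the pronoun does not c-command the R-expression — coreference allowed.

Yes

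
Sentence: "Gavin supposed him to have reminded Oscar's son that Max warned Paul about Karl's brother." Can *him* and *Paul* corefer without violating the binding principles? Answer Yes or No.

*Paul* is an R-expression; Principle C requires it to be free (not bound by any c-commanding expression).
— him: subject of the clause headed by 'reminded'; the pronoun c-commands the R-expression — coreference blocked (Principle C).

No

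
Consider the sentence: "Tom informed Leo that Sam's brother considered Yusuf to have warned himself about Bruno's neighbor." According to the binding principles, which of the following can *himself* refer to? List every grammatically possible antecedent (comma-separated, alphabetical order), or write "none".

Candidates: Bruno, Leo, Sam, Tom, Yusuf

Yusuf

*himself* is a reflexive; Principle A requires it to be bound within its binding domain — the clause headed by 'warned'.
— Bruno: possessor inside the second object DP of the clause headed by 'warned'; does not c-command the reflexive — cannot bind it (Principle A).
— Leo: object of the matrix clause; c-commands the reflexive but lies outside its binding domain — cannot bind it (Principle A).
— Sam: possessor inside the subject DP of the clause headed by 'considered'; does not c-command the reflexive — cannot bind it (Principle A).
— Tom: subject of the matrix clause; c-commands the reflexive but lies outside its binding domain — cannot bind it (Principle A).
— Yusuf: subject of the clause headed by 'warned'; c-commands the reflexive within its binding domain — allowed (Principle A).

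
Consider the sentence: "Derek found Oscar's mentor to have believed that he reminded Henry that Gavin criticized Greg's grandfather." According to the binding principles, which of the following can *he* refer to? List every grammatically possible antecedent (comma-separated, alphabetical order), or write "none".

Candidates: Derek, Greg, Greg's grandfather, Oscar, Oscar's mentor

*he* is a pronoun; Principle B requires it to be free in its binding domain — the clause headed by 'reminded'.
— Derek: subject of the matrix clause; c-commands the pronoun but lies outside its binding domain — allowed.
— Greg: possessor inside the object DP of the clause headed by 'criticized'; is c-commanded by the pronoun; coreference would bind this R-expression — blocked (Principle C).
— Greg's grandfather: object of the clause headed by 'criticized'; is c-commanded by the pronoun; coreference would bind this R-expression — blocked (Principle C).
— Oscar: possessor inside the subject DP of the clause headed by 'believed'; does not c-command the pronoun — Principle B does not apply; allowed.
— Oscar's mentor: subject of the clause headed by 'believed'; c-commands the pronoun but lies outside its binding domain — allowed.

Derek, Oscar, Oscar's mentor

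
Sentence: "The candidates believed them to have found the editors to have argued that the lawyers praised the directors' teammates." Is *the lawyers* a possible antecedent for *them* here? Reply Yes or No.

*them* is a pronoun; Principle B requires it to be free in its binding domain — the matrix clause.
— the lawyers: subject of the clause headed by 'praised'; is c-commanded by the pronoun; coreference would bind this R-expression — blocked (Principle C).

No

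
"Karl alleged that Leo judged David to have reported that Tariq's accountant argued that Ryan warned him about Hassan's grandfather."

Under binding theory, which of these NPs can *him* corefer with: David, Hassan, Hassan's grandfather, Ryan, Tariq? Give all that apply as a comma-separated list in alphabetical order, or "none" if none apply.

*him* is a pronoun; Principle B requires it to be free in its binding domain — the clause headed by 'warned'.
— David: subject of the clause headed by 'reported'; c-commands the pronoun but lies outside its binding domain — allowed.
— Hassan: possessor inside the second object DP of the clause headed by 'warned'; is c-commanded by the pronoun; coreference would bind this R-expression — blocked (Principle C).
— Hassan's grandfather: second object of the clause headed by 'warned'; is c-commanded by the pronoun; coreference would bind this R-expression — blocked (Principle C).
— Ryan: subject of the clause headed by 'warned'; c-commands the pronoun within its binding domain — blocked (Principle B).
— Tariq: possessor inside the subject DP of the clause headed by 'argued'; does not c-command the pronoun — Principle B does not apply; allowed.

David, Tariq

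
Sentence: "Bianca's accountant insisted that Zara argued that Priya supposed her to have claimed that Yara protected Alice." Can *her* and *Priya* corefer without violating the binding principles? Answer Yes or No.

*Priya* is an R-expression; Principle C requires it to be free (not bound by any c-commanding expression).
— her: subject of the clause headed by 'claimed'; the R-expression locally c-commands the pronoun — coreference blocked (Principle B on the pronoun).

No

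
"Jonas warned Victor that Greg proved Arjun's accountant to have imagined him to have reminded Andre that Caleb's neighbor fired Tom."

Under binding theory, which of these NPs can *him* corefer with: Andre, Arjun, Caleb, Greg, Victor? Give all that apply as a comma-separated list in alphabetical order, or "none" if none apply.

Arjun, Greg, Victor

*him* is a pronoun; Principle B requires it to be free in its binding domain — the clause headed by 'imagined'.
— Andre: object of the clause headed by 'reminded'; is c-commanded by the pronoun; coreference would bind this R-expression — blocked (Principle C).
— Arjun: possessor inside the subject DP of the clause headed by 'imagined'; does not c-command the pronoun — Principle B does not apply; allowed.
— Caleb: possessor inside the subject DP of the clause headed by 'fired'; is c-commanded by the pronoun; coreference would bind this R-expression — blocked (Principle C).
— Greg: subject of the clause headed by 'proved'; c-commands the pronoun but lies outside its binding domain — allowed.
— Victor: object of the matrix clause; c-commands the pronoun but lies outside its binding domain — allowed.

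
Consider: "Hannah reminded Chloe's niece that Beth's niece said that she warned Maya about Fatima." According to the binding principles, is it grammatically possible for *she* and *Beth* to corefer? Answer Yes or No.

*she* is a pronoun; Principle B requires it to be free in its binding domain — the clause headed by 'warned'.
— Beth: possessor inside the subject DP of the clause headed by 'said'; does not c-command the pronoun — Principle B does not apply; allowed.

Yes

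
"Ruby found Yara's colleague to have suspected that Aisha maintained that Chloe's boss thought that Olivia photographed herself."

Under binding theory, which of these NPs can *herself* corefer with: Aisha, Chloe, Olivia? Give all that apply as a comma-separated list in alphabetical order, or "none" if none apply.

*herself* is a reflexive; Principle A requires it to be bound within its binding domain — the clause headed by 'photographed'.
— Aisha: subject of the clause headed by 'maintained'; c-commands the reflexive but lies outside its binding domain — cannot bind it (Principle A).
— Chloe: possessor inside the subject DP of the clause headed by 'thought'; does not c-command the reflexive — cannot bind it (Principle A).
— Olivia: subject of the clause headed by 'photographed'; c-commands the reflexive within its binding domain — allowed (Principle A).

Olivia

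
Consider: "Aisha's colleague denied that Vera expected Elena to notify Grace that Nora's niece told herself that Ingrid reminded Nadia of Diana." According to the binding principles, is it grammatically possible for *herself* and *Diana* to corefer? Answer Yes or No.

No

*herself* is a reflexive; Principle A requires it to be bound within its binding domain — the clause headed by 'told'.
— Diana: second object of the clause headed by 'reminded'; does not c-command the reflexive — cannot bind it (Principle A).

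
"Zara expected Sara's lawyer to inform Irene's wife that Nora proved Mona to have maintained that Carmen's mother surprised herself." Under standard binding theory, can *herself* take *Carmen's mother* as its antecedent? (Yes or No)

Yes

*herself* is a reflexive; Principle A requires it to be bound within its binding domain — the clause headed by 'surprised'.
— Carmen's mother: subject of the clause headed by 'surprised'; c-commands the reflexive within its binding domain — allowed (Principle A).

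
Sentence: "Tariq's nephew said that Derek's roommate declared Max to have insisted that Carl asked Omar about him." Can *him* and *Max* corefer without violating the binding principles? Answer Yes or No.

Yes

*Max* is an R-expression; Principle C requires it to be free (not bound by any c-commanding expression).
— him: second object of the clause headed by 'asked'; the pronoun does not c-command the R-expression — coreference allowed.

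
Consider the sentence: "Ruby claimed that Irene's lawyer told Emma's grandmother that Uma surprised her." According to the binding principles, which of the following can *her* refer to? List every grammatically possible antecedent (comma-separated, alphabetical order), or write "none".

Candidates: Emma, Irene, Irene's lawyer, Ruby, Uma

*her* is a pronoun; Principle B requires it to be free in its binding domain — the clause headed by 'surprised'.
— Emma: possessor inside the object DP of the clause headed by 'told'; does not c-command the pronoun — Principle B does not apply; allowed.
— Irene: possessor inside the subject DP of the clause headed by 'told'; does not c-command the pronoun — Principle B does not apply; allowed.
— Irene's lawyer: subject of the clause headed by 'told'; c-commands the pronoun but lies outside its binding domain — allowed.
— Ruby: subject of the matrix clause; c-commands the pronoun but lies outside its binding domain — allowed.
— Uma: subject of the clause headed by 'surprised'; c-commands the pronoun within its binding domain — blocked (Principle B).

Emma, Irene, Irene's lawyer, Ruby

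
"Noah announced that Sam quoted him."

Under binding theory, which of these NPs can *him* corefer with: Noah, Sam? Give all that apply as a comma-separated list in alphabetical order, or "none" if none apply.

Noah

*him* is a pronoun; Principle B requires it to be free in its binding domain — the clause headed by 'quoted'.
— Noah: subject of the matrix clause; c-commands the pronoun but lies outside its binding domain — allowed.
— Sam: subject of the clause headed by 'quoted'; c-commands the pronoun within its binding domain — blocked (Principle B).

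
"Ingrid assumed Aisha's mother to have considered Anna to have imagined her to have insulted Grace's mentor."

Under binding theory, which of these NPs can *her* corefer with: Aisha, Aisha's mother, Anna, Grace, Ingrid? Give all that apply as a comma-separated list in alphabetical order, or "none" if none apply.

*her* is a pronoun; Principle B requires it to be free in its binding domain — the clause headed by 'imagined'.
— Aisha: possessor inside the subject DP of the clause headed by 'considered'; does not c-command the pronoun — Principle B does not apply; allowed.
— Aisha's mother: subject of the clause headed by 'considered'; c-commands the pronoun but lies outside its binding domain — allowed.
— Anna: subject of the clause headed by 'imagined'; c-commands the pronoun within its binding domain — blocked (Principle B).
— Grace: possessor inside the object DP of the clause headed by 'insulted'; is c-commanded by the pronoun; coreference would bind this R-expression — blocked (Principle C).
— Ingrid: subject of the matrix clause; c-commands the pronoun but lies outside its binding domain — allowed.

Aisha, Aisha's mother, Ingrid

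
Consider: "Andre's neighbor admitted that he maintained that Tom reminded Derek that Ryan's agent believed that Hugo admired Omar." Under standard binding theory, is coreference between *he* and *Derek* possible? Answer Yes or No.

No

*Derek* is an R-expression; Principle C requires it to be free (not bound by any c-commanding expression).
— he: subject of the clause headed by 'maintained'; the pronoun c-commands the R-expression — coreference blocked (Principle C).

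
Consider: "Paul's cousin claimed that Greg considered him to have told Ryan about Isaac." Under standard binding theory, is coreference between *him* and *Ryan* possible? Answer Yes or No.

*Ryan* is an R-expression; Principle C requires it to be free (not bound by any c-commanding expression).
— him: subject of the clause headed by 'told'; the pronoun c-commands the R-expression — coreference blocked (Principle C).

No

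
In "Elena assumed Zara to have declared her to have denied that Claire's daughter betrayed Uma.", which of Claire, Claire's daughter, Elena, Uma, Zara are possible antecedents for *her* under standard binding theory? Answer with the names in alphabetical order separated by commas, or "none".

Elena

*her* is a pronoun; Principle B requires it to be free in its binding domain — the clause headed by 'declared'.
— Claire: possessor inside the subject DP of the clause headed by 'betrayed'; is c-commanded by the pronoun; coreference would bind this R-expression — blocked (Principle C).
— Claire's daughter: subject of the clause headed by 'betrayed'; is c-commanded by the pronoun; coreference would bind this R-expression — blocked (Principle C).
— Elena: subject of the matrix clause; c-commands the pronoun but lies outside its binding domain — allowed.
— Uma: object of the clause headed by 'betrayed'; is c-commanded by the pronoun; coreference would bind this R-expression — blocked (Principle C).
— Zara: subject of the clause headed by 'declared'; c-commands the pronoun within its binding domain — blocked (Principle B).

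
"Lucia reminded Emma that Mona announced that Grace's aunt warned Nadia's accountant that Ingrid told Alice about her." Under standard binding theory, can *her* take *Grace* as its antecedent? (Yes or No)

*her* is a pronoun; Principle B requires it to be free in its binding domain — the clause headed by 'told'.
— Grace: possessor inside the subject DP of the clause headed by 'warned'; does not c-command the pronoun — Principle B does not apply; allowed.

Yes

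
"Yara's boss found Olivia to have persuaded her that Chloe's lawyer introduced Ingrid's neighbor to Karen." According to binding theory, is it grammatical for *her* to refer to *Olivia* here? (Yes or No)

No

*Olivia* is an R-expression; Principle C requires it to be free (not bound by any c-commanding expression).
— her: object of the clause headed by 'persuaded'; the R-expression locally c-commands the pronoun — coreference blocked (Principle B on the pronoun).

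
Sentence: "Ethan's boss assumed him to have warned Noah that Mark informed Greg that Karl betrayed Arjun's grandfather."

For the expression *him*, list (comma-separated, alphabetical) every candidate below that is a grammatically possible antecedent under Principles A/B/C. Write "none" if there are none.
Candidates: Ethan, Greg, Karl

Ethan

*him* is a pronoun; Principle B requires it to be free in its binding domain — the matrix clause.
— Ethan: possessor inside the subject DP of the matrix clause; does not c-command the pronoun — Principle B does not apply; allowed.
— Greg: object of the clause headed by 'informed'; is c-commanded by the pronoun; coreference would bind this R-expression — blocked (Principle C).
— Karl: subject of the clause headed by 'betrayed'; is c-commanded by the pronoun; coreference would bind this R-expression — blocked (Principle C).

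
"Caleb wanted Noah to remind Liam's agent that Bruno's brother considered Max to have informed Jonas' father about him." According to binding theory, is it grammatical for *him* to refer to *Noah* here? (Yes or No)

*Noah* is an R-expression; Principle C requires it to be free (not bound by any c-commanding expression).
— him: second object of the clause headed by 'informed'; the pronoun does not c-command the R-expression — coreference allowed.

Yes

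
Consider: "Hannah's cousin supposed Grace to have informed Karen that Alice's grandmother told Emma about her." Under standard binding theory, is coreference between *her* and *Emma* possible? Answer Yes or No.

No

*Emma* is an R-expression; Principle C requires it to be free (not bound by any c-commanding expression).
— her: second object of the clause headed by 'told'; the R-expression locally c-commands the pronoun — coreference blocked (Principle B on the pronoun).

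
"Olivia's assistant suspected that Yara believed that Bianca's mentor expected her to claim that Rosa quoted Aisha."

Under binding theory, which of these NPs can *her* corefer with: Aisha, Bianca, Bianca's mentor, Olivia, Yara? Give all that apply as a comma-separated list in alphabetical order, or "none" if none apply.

*her* is a pronoun; Principle B requires it to be free in its binding domain — the clause headed by 'expected'.
— Aisha: object of the clause headed by 'quoted'; is c-commanded by the pronoun; coreference would bind this R-expression — blocked (Principle C).
— Bianca: possessor inside the subject DP of the clause headed by 'expected'; does not c-command the pronoun — Principle B does not apply; allowed.
— Bianca's mentor: subject of the clause headed by 'expected'; c-commands the pronoun within its binding domain — blocked (Principle B).
— Olivia: possessor inside the subject DP of the matrix clause; does not c-command the pronoun — Principle B does not apply; allowed.
— Yara: subject of the clause headed by 'believed'; c-commands the pronoun but lies outside its binding domain — allowed.

Bianca, Olivia, Yara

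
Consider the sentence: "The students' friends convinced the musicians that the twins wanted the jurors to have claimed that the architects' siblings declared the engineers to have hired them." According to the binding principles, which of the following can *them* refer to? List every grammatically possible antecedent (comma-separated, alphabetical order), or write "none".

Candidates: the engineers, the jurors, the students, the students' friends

*them* is a pronoun; Principle B requires it to be free in its binding domain — the clause headed by 'hired'.
— the engineers: subject of the clause headed by 'hired'; c-commands the pronoun within its binding domain — blocked (Principle B).
— the jurors: subject of the clause headed by 'claimed'; c-commands the pronoun but lies outside its binding domain — allowed.
— the students: possessor inside the subject DP of the matrix clause; does not c-command the pronoun — Principle B does not apply; allowed.
— the students' friends: subject of the matrix clause; c-commands the pronoun but lies outside its binding domain — allowed.

the jurors, the students, the students' friends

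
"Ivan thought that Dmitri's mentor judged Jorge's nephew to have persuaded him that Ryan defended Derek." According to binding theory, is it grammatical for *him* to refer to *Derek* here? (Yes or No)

No

*Derek* is an R-expression; Principle C requires it to be free (not bound by any c-commanding expression).
— him: object of the clause headed by 'persuaded'; the pronoun c-commands the R-expression — coreference blocked (Principle C).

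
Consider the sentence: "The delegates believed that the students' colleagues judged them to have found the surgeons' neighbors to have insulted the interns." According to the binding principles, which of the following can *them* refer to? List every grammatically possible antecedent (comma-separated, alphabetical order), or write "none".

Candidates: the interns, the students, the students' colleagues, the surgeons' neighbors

the students

*them* is a pronoun; Principle B requires it to be free in its binding domain — the clause headed by 'judged'.
— the interns: object of the clause headed by 'insulted'; is c-commanded by the pronoun; coreference would bind this R-expression — blocked (Principle C).
— the students: possessor inside the subject DP of the clause headed by 'judged'; does not c-command the pronoun — Principle B does not apply; allowed.
— the students' colleagues: subject of the clause headed by 'judged'; c-commands the pronoun within its binding domain — blocked (Principle B).
— the surgeons' neighbors: subject of the clause headed by 'insulted'; is c-commanded by the pronoun; coreference would bind this R-expression — blocked (Principle C).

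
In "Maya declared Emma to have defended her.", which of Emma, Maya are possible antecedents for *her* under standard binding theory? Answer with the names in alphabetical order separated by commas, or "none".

*her* is a pronoun; Principle B requires it to be free in its binding domain — the clause headed by 'defended'.
— Emma: subject of the clause headed by 'defended'; c-commands the pronoun within its binding domain — blocked (Principle B).
— Maya: subject of the matrix clause; c-commands the pronoun but lies outside its binding domain — allowed.

Maya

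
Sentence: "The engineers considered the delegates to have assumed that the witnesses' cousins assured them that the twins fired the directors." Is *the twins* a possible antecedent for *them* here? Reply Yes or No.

*them* is a pronoun; Principle B requires it to be free in its binding domain — the clause headed by 'assured'.
— the twins: subject of the clause headed by 'fired'; is c-commanded by the pronoun; coreference would bind this R-expression — blocked (Principle C).

No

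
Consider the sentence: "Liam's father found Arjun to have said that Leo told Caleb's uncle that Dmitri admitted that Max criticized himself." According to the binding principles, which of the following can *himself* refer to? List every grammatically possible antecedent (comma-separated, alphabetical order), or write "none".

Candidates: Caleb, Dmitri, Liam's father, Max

*himself* is a reflexive; Principle A requires it to be bound within its binding domain — the clause headed by 'criticized'.
— Caleb: possessor inside the object DP of the clause headed by 'told'; does not c-command the reflexive — cannot bind it (Principle A).
— Dmitri: subject of the clause headed by 'admitted'; c-commands the reflexive but lies outside its binding domain — cannot bind it (Principle A).
— Liam's father: subject of the matrix clause; c-commands the reflexive but lies outside its binding domain — cannot bind it (Principle A).
— Max: subject of the clause headed by 'criticized'; c-commands the reflexive within its binding domain — allowed (Principle A).

Max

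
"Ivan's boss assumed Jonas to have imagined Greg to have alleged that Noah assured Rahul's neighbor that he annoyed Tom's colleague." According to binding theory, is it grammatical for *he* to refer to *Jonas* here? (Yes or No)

*Jonas* is an R-expression; Principle C requires it to be free (not bound by any c-commanding expression).
— he: subject of the clause headed by 'annoyed'; the pronoun does not c-command the R-expression — coreference allowed.

Yes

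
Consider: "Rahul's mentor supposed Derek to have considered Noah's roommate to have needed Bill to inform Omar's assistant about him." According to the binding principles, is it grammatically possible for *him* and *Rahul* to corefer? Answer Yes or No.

Yes

*him* is a pronoun; Principle B requires it to be free in its binding domain — the clause headed by 'inform'.
— Rahul: possessor inside the subject DP of the matrix clause; does not c-command the pronoun — Principle B does not apply; allowed.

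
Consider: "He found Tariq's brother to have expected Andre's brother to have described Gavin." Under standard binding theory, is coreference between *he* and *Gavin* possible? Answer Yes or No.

*Gavin* is an R-expression; Principle C requires it to be free (not bound by any c-commanding expression).
— he: subject of the matrix clause; the pronoun c-commands the R-expression — coreference blocked (Principle C).

No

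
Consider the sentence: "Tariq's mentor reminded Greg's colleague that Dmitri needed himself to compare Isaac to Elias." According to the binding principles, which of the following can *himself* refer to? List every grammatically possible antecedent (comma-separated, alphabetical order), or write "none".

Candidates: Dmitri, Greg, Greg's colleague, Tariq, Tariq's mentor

*himself* is a reflexive; Principle A requires it to be bound within its binding domain — the clause headed by 'needed'.
— Dmitri: subject of the clause headed by 'needed'; c-commands the reflexive within its binding domain — allowed (Principle A).
— Greg: possessor inside the object DP of the matrix clause; does not c-command the reflexive — cannot bind it (Principle A).
— Greg's colleague: object of the matrix clause; c-commands the reflexive but lies outside its binding domain — cannot bind it (Principle A).
— Tariq: possessor inside the subject DP of the matrix clause; does not c-command the reflexive — cannot bind it (Principle A).
— Tariq's mentor: subject of the matrix clause; c-commands the reflexive but lies outside its binding domain — cannot bind it (Principle A).

Dmitri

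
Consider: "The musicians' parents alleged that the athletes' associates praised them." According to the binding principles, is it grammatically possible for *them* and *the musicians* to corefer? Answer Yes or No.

Yes

*them* is a pronoun; Principle B requires it to be free in its binding domain — the clause headed by 'praised'.
— the musicians: possessor inside the subject DP of the matrix clause; does not c-command the pronoun — Principle B does not apply; allowed.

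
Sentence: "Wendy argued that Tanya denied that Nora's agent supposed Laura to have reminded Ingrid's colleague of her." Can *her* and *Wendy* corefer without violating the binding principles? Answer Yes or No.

Yes

*Wendy* is an R-expression; Principle C requires it to be free (not bound by any c-commanding expression).
— her: second object of the clause headed by 'reminded'; the pronoun does not c-command the R-expression — coreference allowed.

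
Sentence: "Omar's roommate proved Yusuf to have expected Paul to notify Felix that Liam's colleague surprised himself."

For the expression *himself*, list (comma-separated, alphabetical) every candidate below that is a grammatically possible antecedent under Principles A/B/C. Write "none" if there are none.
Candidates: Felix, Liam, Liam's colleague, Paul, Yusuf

Liam's colleague

*himself* is a reflexive; Principle A requires it to be bound within its binding domain — the clause headed by 'surprised'.
— Felix: object of the clause headed by 'notify'; c-commands the reflexive but lies outside its binding domain — cannot bind it (Principle A).
— Liam: possessor inside the subject DP of the clause headed by 'surprised'; does not c-command the reflexive — cannot bind it (Principle A).
— Liam's colleague: subject of the clause headed by 'surprised'; c-commands the reflexive within its binding domain — allowed (Principle A).
— Paul: subject of the clause headed by 'notify'; c-commands the reflexive but lies outside its binding domain — cannot bind it (Principle A).
— Yusuf: subject of the clause headed by 'expected'; c-commands the reflexive but lies outside its binding domain — cannot bind it (Principle A).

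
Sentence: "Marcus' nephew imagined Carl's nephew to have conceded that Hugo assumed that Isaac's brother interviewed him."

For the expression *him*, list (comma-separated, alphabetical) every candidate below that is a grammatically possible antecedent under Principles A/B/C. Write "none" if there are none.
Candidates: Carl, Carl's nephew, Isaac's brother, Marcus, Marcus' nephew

*him* is a pronoun; Principle B requires it to be free in its binding domain — the clause headed by 'interviewed'.
— Carl: possessor inside the subject DP of the clause headed by 'conceded'; does not c-command the pronoun — Principle B does not apply; allowed.
— Carl's nephew: subject of the clause headed by 'conceded'; c-commands the pronoun but lies outside its binding domain — allowed.
— Isaac's brother: subject of the clause headed by 'interviewed'; c-commands the pronoun within its binding domain — blocked (Principle B).
— Marcus: possessor inside the subject DP of the matrix clause; does not c-command the pronoun — Principle B does not apply; allowed.
— Marcus' nephew: subject of the matrix clause; c-commands the pronoun but lies outside its binding domain — allowed.

Carl, Carl's nephew, Marcus, Marcus' nephew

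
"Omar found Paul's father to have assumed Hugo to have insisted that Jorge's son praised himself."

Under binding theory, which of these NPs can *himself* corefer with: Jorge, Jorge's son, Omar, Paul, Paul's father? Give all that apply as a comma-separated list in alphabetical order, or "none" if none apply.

Jorge's son

*himself* is a reflexive; Principle A requires it to be bound within its binding domain — the clause headed by 'praised'.
— Jorge: possessor inside the subject DP of the clause headed by 'praised'; does not c-command the reflexive — cannot bind it (Principle A).
— Jorge's son: subject of the clause headed by 'praised'; c-commands the reflexive within its binding domain — allowed (Principle A).
— Omar: subject of the matrix clause; c-commands the reflexive but lies outside its binding domain — cannot bind it (Principle A).
— Paul: possessor inside the subject DP of the clause headed by 'assumed'; does not c-command the reflexive — cannot bind it (Principle A).
— Paul's father: subject of the clause headed by 'assumed'; c-commands the reflexive but lies outside its binding domain — cannot bind it (Principle A).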